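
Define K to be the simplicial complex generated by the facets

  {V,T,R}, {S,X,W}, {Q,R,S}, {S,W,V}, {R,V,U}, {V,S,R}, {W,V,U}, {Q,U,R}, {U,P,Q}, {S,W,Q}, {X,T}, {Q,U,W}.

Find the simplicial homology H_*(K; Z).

Take the total order P < Q < R < S < T < U < V < W < X on the vertex set. Then K (dimension 2) consists of the simplices:

  0-simplices (9): P, Q, R, S, T, U, V, W, X
  1-simplices (19): PQ, PU, QR, QS, QU, QW, RS, RT, RU, RV, SV, SW, SX, TV, TX, UV, UW, VW, WX
  2-simplices (11): PQU, QRS, QRU, QSW, QUW, RSV, RTV, RUV, SVW, SWX, UVW

so the chain groups are C_0 ≅ Z^9, C_1 ≅ Z^19, C_2 ≅ Z^11.

∂_1: C_1 → C_0 sends each edge [p,q] (with p < q) to q − p.
As a 9×19 matrix over Z this has rank 8, with invariant factors (1,1,1,1,1,1,1,1).

Boundary ∂_2: C_2 → C_1 sends each 2-simplex [p,q,r] to [q,r] − [p,r] + [p,q]. For instance
  ∂RUV = UV − RV + RU,
  ∂QUW = UW − QW + QU.
As a 19×11 matrix over Z this has rank 10, with invariant factors (1,1,1,1,1,1,1,1,1,1).

From H_k ≅ ker(∂_k) / im(∂_{k+1}) we obtain:

  H_0: rank C_0 − rank ∂_1 = 9 − 8 = 1, and the invariant factors of ∂_1 are all 1, so H_0 = Z.
  H_1: rank ker ∂_1 − rank ∂_2 = (19 − 8) − 10 = 1, and the invariant factors of ∂_2 are all 1, so H_1 = Z.
  H_2: rank ker ∂_2 − rank ∂_3 = (11 − 10) − 0 = 1, and there is no ∂_3, so H_2 = Z.

As a check, the Euler characteristic is 9 − 19 + 11 = 1, which agrees with 1 − 1 + 1 = 1.

H_0 = Z,  H_1 = Z,  H_2 = Z.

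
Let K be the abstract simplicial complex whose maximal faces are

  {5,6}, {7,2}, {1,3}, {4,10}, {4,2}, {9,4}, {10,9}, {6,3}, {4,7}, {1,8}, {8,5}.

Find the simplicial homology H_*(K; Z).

H_0 = Z^2,  H_1 = Z^3.

Fix the vertex order 1 < 2 < 3 < 4 < 5 < 6 < 7 < 8 < 9 < 10 and write every simplex with vertices in increasing order. Then dim K = 1 and the simplices of K are:

  0-simplices (10): [1], [2], [3], [4], [5], [6], [7], [8], [9], [10]
  1-simplices (11): [1,3], [1,8], [2,4], [2,7], [3,6], [4,7], [4,9], [4,10], [5,6], [5,8], [9,10]

so the chain groups are C_0 ≅ Z^10, C_1 ≅ Z^11.

The boundary map ∂_1: C_1 → C_0 sends each edge [p,q] (with p < q) to q − p.
The resulting 10×11 matrix has rank 8, and its Smith normal form has invariant factors (1,1,1,1,1,1,1,1).

From H_k ≅ ker(∂_k) / im(∂_{k+1}) we obtain:

  H_0: rank C_0 − rank ∂_1 = 10 − 8 = 2, and the invariant factors of ∂_1 are all 1, so H_0 ≅ Z^2.
  H_1: rank ker ∂_1 − rank ∂_2 = (11 − 8) − 0 = 3, and there is no ∂_2, so H_1 ≅ Z^3.

As a check, the Euler characteristic is 10 − 11 = -1, which agrees with 2 − 3 = -1.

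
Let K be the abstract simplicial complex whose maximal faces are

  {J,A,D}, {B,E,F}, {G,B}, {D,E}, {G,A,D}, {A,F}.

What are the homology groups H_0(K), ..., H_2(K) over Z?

H_0 ≅ Z,  H_1 ≅ Z^2,  H_2 = 0.

Take the total order A < B < D < E < F < G < J on the vertex set. Then K (dimension 2) consists of the simplices:

  0-simplices (7): A, B, D, E, F, G, J
  1-simplices (11): AD, AF, AG, AJ, BE, BF, BG, DE, DG, DJ, EF
  2-simplices (3): ADG, ADJ, BEF

Hence C_0 ≅ Z^7, C_1 ≅ Z^11, C_2 ≅ Z^3.

Boundary ∂_1: C_1 → C_0 is given by ∂[p,q] = [q] − [p]. For instance
  ∂DG = G − D.
The resulting 7×11 matrix has rank 6, and its Smith normal form has invariant factors (1,1,1,1,1,1).

The boundary map ∂_2: C_2 → C_1 acts by ∂[p,q,r] = [q,r] − [p,r] + [p,q]. For instance
  ∂ADJ = DJ − AJ + AD,
  ∂BEF = EF − BF + BE.
The 11×3 boundary matrix has rank 3 and Smith normal form diag(1,1,1).

Computing H_k = (kernel of ∂_k) / (image of ∂_{k+1}):

  H_0: rank C_0 − rank ∂_1 = 7 − 6 = 1, and the invariant factors of ∂_1 are all 1, so H_0 ≅ Z.
  H_1: rank ker ∂_1 − rank ∂_2 = (11 − 6) − 3 = 2, and the invariant factors of ∂_2 are all 1, so H_1 ≅ Z^2.
  H_2: rank ker ∂_2 − rank ∂_3 = (3 − 3) − 0 = 0, and there is no ∂_3, so H_2 ≅ 0.

As a check, the Euler characteristic is 7 − 11 + 3 = -1, which agrees with 1 − 2 + 0 = -1.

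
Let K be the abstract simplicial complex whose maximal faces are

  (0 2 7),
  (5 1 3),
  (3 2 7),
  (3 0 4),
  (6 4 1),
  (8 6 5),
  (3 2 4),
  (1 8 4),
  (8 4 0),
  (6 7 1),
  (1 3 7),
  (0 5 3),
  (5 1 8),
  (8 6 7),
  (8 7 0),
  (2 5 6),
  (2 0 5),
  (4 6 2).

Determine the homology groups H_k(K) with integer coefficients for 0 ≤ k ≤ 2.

H_0 ≅ Z,  H_1 ≅ Z ⊕ Z/2,  H_2 = 0.

Take the total order 0 < 1 < 2 < 3 < 4 < 5 < 6 < 7 < 8 on the vertex set. Then K (dimension 2) consists of the simplices:

  0-simplices (9): [0], [1], [2], [3], [4], [5], [6], [7], [8]
  1-simplices (27): (27 of them)
  2-simplices (18): [0,2,5], [0,2,7], [0,3,4], [0,3,5], [0,4,8], [0,7,8], [1,3,5], [1,3,7], [1,4,6], [1,4,8], [1,5,8], [1,6,7], [2,3,4], [2,3,7], [2,4,6], [2,5,6], [5,6,8], [6,7,8]

Hence C_0 ≅ Z^9, C_1 ≅ Z^27, C_2 ≅ Z^18.

∂_1: C_1 → C_0 maps an edge to its endpoints' difference, ∂[p,q] = q − p.
As a 9×27 matrix over Z this has rank 8, with invariant factors (1,1,1,1,1,1,1,1).

The boundary map ∂_2: C_2 → C_1 sends each 2-simplex [p,q,r] to [q,r] − [p,r] + [p,q]. For instance
  ∂[1,4,6] = [4,6] − [1,6] + [1,4],
  ∂[0,2,7] = [2,7] − [0,7] + [0,2].
As a 27×18 matrix over Z this has rank 18, with invariant factors (1,1,1,1,1,1,1,1,1,1,1,1,1,1,1,1,1,2).

Now H_k = ker ∂_k / im ∂_{k+1}, so:

  H_0: rank C_0 − rank ∂_1 = 9 − 8 = 1, and the invariant factors of ∂_1 are all 1, so H_0 = Z.
  H_1: rank ker ∂_1 − rank ∂_2 = (27 − 8) − 18 = 1, and ∂_2 has invariant factor 2 > 1, so H_1 = Z ⊕ Z/2.
  H_2: rank ker ∂_2 − rank ∂_3 = (18 − 18) − 0 = 0, and there is no ∂_3, so H_2 = 0.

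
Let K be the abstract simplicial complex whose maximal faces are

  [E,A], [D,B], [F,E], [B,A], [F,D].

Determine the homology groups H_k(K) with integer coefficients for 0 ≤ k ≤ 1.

Order the vertices as A < B < D < E < F. Listing each simplex with vertices in this order, K has dimension 1 with simplices:

  0-simplices (5): A, B, D, E, F
  1-simplices (5): AB, AE, BD, DF, EF

so the chain groups are C_0 ≅ Z^5, C_1 ≅ Z^5.

The boundary map ∂_1: C_1 → C_0 maps an edge to its endpoints' difference, ∂[p,q] = q − p.
As a 5×5 matrix over Z this has rank 4, with invariant factors (1,1,1,1).

Reading off H_k = ker ∂_k / im ∂_{k+1}:

  H_0: rank C_0 − rank ∂_1 = 5 − 4 = 1, and the invariant factors of ∂_1 are all 1, so H_0 = Z.
  H_1: rank ker ∂_1 − rank ∂_2 = (5 − 4) − 0 = 1, and there is no ∂_2, so H_1 = Z.

(K is a triangulation of the circle S^1.)

H_0 = Z,  H_1 = Z.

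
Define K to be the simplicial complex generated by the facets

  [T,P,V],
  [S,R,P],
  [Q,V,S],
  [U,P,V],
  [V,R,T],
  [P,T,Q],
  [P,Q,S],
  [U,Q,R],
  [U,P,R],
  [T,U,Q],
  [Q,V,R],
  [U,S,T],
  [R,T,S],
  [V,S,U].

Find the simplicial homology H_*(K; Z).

K has 7 vertices, 21 edges, 14 triangles.
rank ∂_0 = 0, rank ∂_1 = 6 ⇒ b_0 = 7 − 0 − 6 = 1; all invariant factors of ∂_1 are 1 so no torsion. So H_0 ≅ Z.
rank ∂_1 = 6, rank ∂_2 = 13 ⇒ b_1 = 21 − 6 − 13 = 2; all invariant factors of ∂_2 are 1 so no torsion. So H_1 ≅ Z^2.
rank ∂_2 = 13, rank ∂_3 = 0 ⇒ b_2 = 14 − 13 − 0 = 1. So H_2 ≅ Z.

H_0 = Z,  H_1 = Z^2,  H_2 = Z.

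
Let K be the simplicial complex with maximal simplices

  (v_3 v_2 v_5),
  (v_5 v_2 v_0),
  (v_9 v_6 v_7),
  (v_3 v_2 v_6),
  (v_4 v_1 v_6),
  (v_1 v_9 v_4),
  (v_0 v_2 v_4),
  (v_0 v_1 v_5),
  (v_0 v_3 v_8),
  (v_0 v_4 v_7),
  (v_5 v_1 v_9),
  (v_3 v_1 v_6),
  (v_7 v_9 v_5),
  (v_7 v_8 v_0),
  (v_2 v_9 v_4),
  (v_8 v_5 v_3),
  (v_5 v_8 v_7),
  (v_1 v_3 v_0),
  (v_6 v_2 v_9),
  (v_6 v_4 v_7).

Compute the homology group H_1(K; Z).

H_1 = Z × Z/2.

Order the vertices as v_0 < v_1 < v_2 < v_3 < v_4 < v_5 < v_6 < v_7 < v_8 < v_9. Listing each simplex with vertices in this order, K has dimension 2 with simplices:

  0-simplices (10): [v_0], [v_1], [v_2], [v_3], [v_4], [v_5], [v_6], [v_7], [v_8], [v_9]
  1-simplices (30): (30 of them)
  2-simplices (20): (20 of them)

so the chain groups are C_0 ≅ Z^10, C_1 ≅ Z^30, C_2 ≅ Z^20.

The boundary map ∂_1: C_1 → C_0 is given by ∂[p,q] = [q] − [p].
The resulting 10×30 matrix has rank 9, and its Smith normal form has invariant factors (1,1,1,1,1,1,1,1,1).

The boundary map ∂_2: C_2 → C_1 sends each 2-simplex [p,q,r] to [q,r] − [p,r] + [p,q]. For instance
  ∂[v_5,v_7,v_8] = [v_7,v_8] − [v_5,v_8] + [v_5,v_7],
  ∂[v_0,v_7,v_8] = [v_7,v_8] − [v_0,v_8] + [v_0,v_7].
As a 30×20 matrix over Z this has rank 20, with invariant factors (1,1,1,1,1,1,1,1,1,1,1,1,1,1,1,1,1,1,1,2).

Computing H_k = (kernel of ∂_k) / (image of ∂_{k+1}):

  H_1: rank ker ∂_1 − rank ∂_2 = (30 − 9) − 20 = 1, and ∂_2 has invariant factor 2 > 1, so H_1 ≅ Z × Z/2.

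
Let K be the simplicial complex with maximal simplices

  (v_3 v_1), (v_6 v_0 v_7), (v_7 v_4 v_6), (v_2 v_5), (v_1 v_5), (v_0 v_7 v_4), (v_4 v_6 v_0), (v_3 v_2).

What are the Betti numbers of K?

b_0 = 2, b_1 = 1, b_2 = 1.

K has 8 vertices, 10 edges, 4 triangles.
rank ∂_0 = 0, rank ∂_1 = 6 ⇒ b_0 = 8 − 0 − 6 = 2; all invariant factors of ∂_1 are 1 so no torsion. So H_0 = Z^2.
rank ∂_1 = 6, rank ∂_2 = 3 ⇒ b_1 = 10 − 6 − 3 = 1; all invariant factors of ∂_2 are 1 so no torsion. So H_1 = Z.
rank ∂_2 = 3, rank ∂_3 = 0 ⇒ b_2 = 4 − 3 − 0 = 1. So H_2 = Z.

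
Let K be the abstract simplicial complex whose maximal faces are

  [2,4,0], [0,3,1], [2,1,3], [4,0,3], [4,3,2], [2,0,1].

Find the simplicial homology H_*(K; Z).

Fix the vertex order 0 < 1 < 2 < 3 < 4 and write every simplex with vertices in increasing order. Then dim K = 2 and the simplices of K are:

  0-simplices (5): [0], [1], [2], [3], [4]
  1-simplices (9): [0,1], [0,2], [0,3], [0,4], [1,2], [1,3], [2,3], [2,4], [3,4]
  2-simplices (6): [0,1,2], [0,1,3], [0,2,4], [0,3,4], [1,2,3], [2,3,4]

giving chain groups C_0 ≅ Z^5, C_1 ≅ Z^9, C_2 ≅ Z^6.

Boundary ∂_1: C_1 → C_0 sends each edge [p,q] (with p < q) to q − p.
As a 5×9 matrix over Z this has rank 4, with invariant factors (1,1,1,1).

The boundary map ∂_2: C_2 → C_1 sends each 2-simplex [p,q,r] to [q,r] − [p,r] + [p,q]. For instance
  ∂[0,2,4] = [2,4] − [0,4] + [0,2],
  ∂[1,2,3] = [2,3] − [1,3] + [1,2].
As a 9×6 matrix over Z this has rank 5, with invariant factors (1,1,1,1,1).

Computing H_k = (kernel of ∂_k) / (image of ∂_{k+1}):

  H_0: rank C_0 − rank ∂_1 = 5 − 4 = 1, and the invariant factors of ∂_1 are all 1, so H_0 = Z.
  H_1: rank ker ∂_1 − rank ∂_2 = (9 − 4) − 5 = 0, and the invariant factors of ∂_2 are all 1, so H_1 = 0.
  H_2: rank ker ∂_2 − rank ∂_3 = (6 − 5) − 0 = 1, and there is no ∂_3, so H_2 = Z.

As a check, the Euler characteristic is 5 − 9 + 6 = 2, which agrees with 1 − 0 + 1 = 2.
(K is a triangulation of the 2-sphere S^2.)

H_0 = Z,  H_1 = 0,  H_2 = Z.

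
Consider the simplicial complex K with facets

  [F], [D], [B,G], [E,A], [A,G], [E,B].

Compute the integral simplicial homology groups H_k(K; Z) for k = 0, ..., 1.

Order the vertices as A < B < D < E < F < G. Listing each simplex with vertices in this order, K has dimension 1 with simplices:

  0-simplices (6): A, B, D, E, F, G
  1-simplices (4): AE, AG, BE, BG

Hence C_0 ≅ Z^6, C_1 ≅ Z^4.

The boundary map ∂_1: C_1 → C_0 sends each edge [p,q] (with p < q) to q − p. For instance
  ∂BG = G − B.
This gives a 6×4 integer matrix of rank 3; reducing to Smith normal form yields diagonal entries (1,1,1).

Reading off H_k = ker ∂_k / im ∂_{k+1}:

  H_0: rank C_0 − rank ∂_1 = 6 − 3 = 3, and the invariant factors of ∂_1 are all 1, so H_0 ≅ Z^3.
  H_1: rank ker ∂_1 − rank ∂_2 = (4 − 3) − 0 = 1, and there is no ∂_2, so H_1 ≅ Z.

H_0 = Z^3,  H_1 = Z.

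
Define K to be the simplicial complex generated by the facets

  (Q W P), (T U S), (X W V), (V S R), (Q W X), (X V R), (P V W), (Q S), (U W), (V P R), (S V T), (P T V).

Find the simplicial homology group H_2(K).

We work with the vertex ordering P < Q < R < S < T < U < V < W < X. The simplices of K, each written with vertices in increasing order, are:

  0-simplices (9): P, Q, R, S, T, U, V, W, X
  1-simplices (20): PQ, PR, PT, PV, PW, QS, QW, QX, RS, RV, RX, ST, SU, SV, TU, TV, UW, VW, VX, WX
  2-simplices (10): PQW, PRV, PTV, PVW, QWX, RSV, RVX, STU, STV, VWX

so the chain groups are C_0 ≅ Z^9, C_1 ≅ Z^20, C_2 ≅ Z^10.

Boundary ∂_1: C_1 → C_0 sends each edge [p,q] (with p < q) to q − p. For instance
  ∂PV = V − P.
As a 9×20 matrix over Z this has rank 8, with invariant factors (1,1,1,1,1,1,1,1).

Boundary ∂_2: C_2 → C_1 acts by ∂[p,q,r] = [q,r] − [p,r] + [p,q]. For instance
  ∂PQW = QW − PW + PQ,
  ∂PTV = TV − PV + PT.
This gives a 20×10 integer matrix of rank 10; reducing to Smith normal form yields diagonal entries (1,1,1,1,1,1,1,1,1,1).

Now H_k = ker ∂_k / im ∂_{k+1}, so:

  H_2: rank ker ∂_2 − rank ∂_3 = (10 − 10) − 0 = 0, and there is no ∂_3, so H_2 ≅ 0.

H_2 ≅ 0.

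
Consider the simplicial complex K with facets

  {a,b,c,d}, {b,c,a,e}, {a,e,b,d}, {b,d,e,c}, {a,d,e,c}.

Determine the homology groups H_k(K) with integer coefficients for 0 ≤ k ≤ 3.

K has 5 vertices, 10 edges, 10 triangles, 5 3-simplices.
rank ∂_0 = 0, rank ∂_1 = 4 ⇒ b_0 = 5 − 0 − 4 = 1; all invariant factors of ∂_1 are 1 so no torsion. So H_0 = Z.
rank ∂_1 = 4, rank ∂_2 = 6 ⇒ b_1 = 10 − 4 − 6 = 0; all invariant factors of ∂_2 are 1 so no torsion. So H_1 = 0.
rank ∂_2 = 6, rank ∂_3 = 4 ⇒ b_2 = 10 − 6 − 4 = 0; all invariant factors of ∂_3 are 1 so no torsion. So H_2 = 0.
rank ∂_3 = 4, rank ∂_4 = 0 ⇒ b_3 = 5 − 4 − 0 = 1. So H_3 = Z.

H_0 = Z,  H_1 = 0,  H_2 = 0,  H_3 = Z.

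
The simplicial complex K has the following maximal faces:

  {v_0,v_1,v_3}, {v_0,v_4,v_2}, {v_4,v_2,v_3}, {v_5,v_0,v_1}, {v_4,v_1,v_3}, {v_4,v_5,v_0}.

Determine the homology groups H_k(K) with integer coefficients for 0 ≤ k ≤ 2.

H_0 = Z,  H_1 = Z,  H_2 = 0.

Fix the vertex order v_0 < v_1 < v_2 < v_3 < v_4 < v_5 and write every simplex with vertices in increasing order. Then dim K = 2 and the simplices of K are:

  0-simplices (6): [v_0], [v_1], [v_2], [v_3], [v_4], [v_5]
  1-simplices (12): [v_0,v_1], [v_0,v_2], [v_0,v_3], [v_0,v_4], [v_0,v_5], [v_1,v_3], [v_1,v_4], [v_1,v_5], [v_2,v_3], [v_2,v_4], [v_3,v_4], [v_4,v_5]
  2-simplices (6): [v_0,v_1,v_3], [v_0,v_1,v_5], [v_0,v_2,v_4], [v_0,v_4,v_5], [v_1,v_3,v_4], [v_2,v_3,v_4]

giving chain groups C_0 ≅ Z^6, C_1 ≅ Z^12, C_2 ≅ Z^6.

∂_1: C_1 → C_0 is given by ∂[p,q] = [q] − [p]. For instance
  ∂[v_4,v_5] = [v_5] − [v_4].
This gives a 6×12 integer matrix of rank 5; reducing to Smith normal form yields diagonal entries (1,1,1,1,1).

Boundary ∂_2: C_2 → C_1 sends each 2-simplex [p,q,r] to [q,r] − [p,r] + [p,q]. For instance
  ∂[v_0,v_1,v_3] = [v_1,v_3] − [v_0,v_3] + [v_0,v_1],
  ∂[v_0,v_2,v_4] = [v_2,v_4] − [v_0,v_4] + [v_0,v_2].
As a 12×6 matrix over Z this has rank 6, with invariant factors (1,1,1,1,1,1).

Reading off H_k = ker ∂_k / im ∂_{k+1}:

  H_0: rank C_0 − rank ∂_1 = 6 − 5 = 1, and the invariant factors of ∂_1 are all 1, so H_0 ≅ Z.
  H_1: rank ker ∂_1 − rank ∂_2 = (12 − 5) − 6 = 1, and the invariant factors of ∂_2 are all 1, so H_1 ≅ Z.
  H_2: rank ker ∂_2 − rank ∂_3 = (6 − 6) − 0 = 0, and there is no ∂_3, so H_2 ≅ 0.

As a check, the Euler characteristic is 6 − 12 + 6 = 0, which agrees with 1 − 1 + 0 = 0.
(K is a triangulation of the cylinder S^1 x I.)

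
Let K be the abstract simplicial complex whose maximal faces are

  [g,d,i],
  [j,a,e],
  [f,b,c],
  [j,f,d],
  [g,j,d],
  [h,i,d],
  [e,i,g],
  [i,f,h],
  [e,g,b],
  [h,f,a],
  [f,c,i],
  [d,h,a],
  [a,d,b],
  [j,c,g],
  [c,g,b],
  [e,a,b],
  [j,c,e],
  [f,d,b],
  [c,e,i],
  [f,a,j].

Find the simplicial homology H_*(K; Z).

Fix the vertex order a < b < c < d < e < f < g < h < i < j and write every simplex with vertices in increasing order. Then dim K = 2 and the simplices of K are:

  0-simplices (10): a, b, c, d, e, f, g, h, i, j
  1-simplices (30): ab, ad, ae, af, ah, aj, bc, bd, be, bf, bg, ce, cf, cg, ci, cj, df, dg, dh, di, dj, eg, ei, ej, fh, fi, fj, gi, gj, hi
  2-simplices (20): abd, abe, adh, aej, afh, afj, bcf, bcg, bdf, beg, cei, cej, cfi, cgj, dfj, dgi, dgj, dhi, egi, fhi

Hence C_0 ≅ Z^10, C_1 ≅ Z^30, C_2 ≅ Z^20.

∂_1: C_1 → C_0 sends each edge [p,q] (with p < q) to q − p.
The 10×30 boundary matrix has rank 9 and Smith normal form diag(1,1,1,1,1,1,1,1,1).

∂_2: C_2 → C_1 acts by ∂[p,q,r] = [q,r] − [p,r] + [p,q]. For instance
  ∂cei = ei − ci + ce,
  ∂cej = ej − cj + ce.
This gives a 30×20 integer matrix of rank 20; reducing to Smith normal form yields diagonal entries (1,1,1,1,1,1,1,1,1,1,1,1,1,1,1,1,1,1,1,2).

Computing H_k = (kernel of ∂_k) / (image of ∂_{k+1}):

  H_0: rank C_0 − rank ∂_1 = 10 − 9 = 1, and the invariant factors of ∂_1 are all 1, so H_0 ≅ Z.
  H_1: rank ker ∂_1 − rank ∂_2 = (30 − 9) − 20 = 1, and ∂_2 has invariant factor 2 > 1, so H_1 ≅ Z ⊕ Z/2Z.
  H_2: rank ker ∂_2 − rank ∂_3 = (20 − 20) − 0 = 0, and there is no ∂_3, so H_2 ≅ 0.

H_0 = Z,  H_1 = Z ⊕ Z/2Z,  H_2 = 0.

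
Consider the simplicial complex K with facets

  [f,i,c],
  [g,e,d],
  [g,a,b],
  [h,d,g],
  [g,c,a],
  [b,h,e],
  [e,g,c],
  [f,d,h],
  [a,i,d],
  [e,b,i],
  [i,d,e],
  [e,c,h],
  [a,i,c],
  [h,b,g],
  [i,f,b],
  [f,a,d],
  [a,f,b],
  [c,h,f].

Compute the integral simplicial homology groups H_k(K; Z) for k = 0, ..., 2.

H_0 = Z,  H_1 = Z ⊕ Z/2Z,  H_2 = 0.

Order the vertices as a < b < c < d < e < f < g < h < i. Listing each simplex with vertices in this order, K has dimension 2 with simplices:

  0-simplices (9): a, b, c, d, e, f, g, h, i
  1-simplices (27): ab, ac, ad, af, ag, ai, be, bf, bg, bh, bi, ce, cf, cg, ch, ci, de, df, dg, dh, di, eg, eh, ei, fh, fi, gh
  2-simplices (18): abf, abg, acg, aci, adf, adi, beh, bei, bfi, bgh, ceg, ceh, cfh, cfi, deg, dei, dfh, dgh

giving chain groups C_0 ≅ Z^9, C_1 ≅ Z^27, C_2 ≅ Z^18.

∂_1: C_1 → C_0 is given by ∂[p,q] = [q] − [p]. For instance
  ∂di = i − d.
The resulting 9×27 matrix has rank 8, and its Smith normal form has invariant factors (1,1,1,1,1,1,1,1).

Boundary ∂_2: C_2 → C_1 maps a triangle to the signed sum of its edges. For instance
  ∂ceh = eh − ch + ce,
  ∂adi = di − ai + ad.
This gives a 27×18 integer matrix of rank 18; reducing to Smith normal form yields diagonal entries (1,1,1,1,1,1,1,1,1,1,1,1,1,1,1,1,1,2).

Now H_k = ker ∂_k / im ∂_{k+1}, so:

  H_0: rank C_0 − rank ∂_1 = 9 − 8 = 1, and the invariant factors of ∂_1 are all 1, so H_0 = Z.
  H_1: rank ker ∂_1 − rank ∂_2 = (27 − 8) − 18 = 1, and ∂_2 has invariant factor 2 > 1, so H_1 = Z ⊕ Z/2Z.
  H_2: rank ker ∂_2 − rank ∂_3 = (18 − 18) − 0 = 0, and there is no ∂_3, so H_2 = 0.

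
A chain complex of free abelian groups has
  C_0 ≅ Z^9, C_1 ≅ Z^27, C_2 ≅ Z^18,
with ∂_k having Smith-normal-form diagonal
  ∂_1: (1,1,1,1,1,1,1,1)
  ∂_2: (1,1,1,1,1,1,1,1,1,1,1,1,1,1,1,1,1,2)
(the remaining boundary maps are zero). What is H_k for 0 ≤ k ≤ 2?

H_0: b_0 = 9 − 0 − 8 = 1; torsion from ∂_1 factors > 1: none. So H_0 ≅ Z.
H_1: b_1 = 27 − 8 − 18 = 1; torsion from ∂_2 factors > 1: [2]. So H_1 ≅ Z ⊕ Z/2.
H_2: b_2 = 18 − 18 − 0 = 0; torsion from ∂_3 factors > 1: none. So H_2 ≅ 0.

H_0 ≅ Z,  H_1 ≅ Z ⊕ Z/2,  H_2 = 0.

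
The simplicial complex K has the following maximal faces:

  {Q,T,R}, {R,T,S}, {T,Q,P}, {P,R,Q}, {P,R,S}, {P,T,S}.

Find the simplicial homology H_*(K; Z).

We work with the vertex ordering P < Q < R < S < T. The simplices of K, each written with vertices in increasing order, are:

  0-simplices (5): P, Q, R, S, T
  1-simplices (9): PQ, PR, PS, PT, QR, QT, RS, RT, ST
  2-simplices (6): PQR, PQT, PRS, PST, QRT, RST

so the chain groups are C_0 ≅ Z^5, C_1 ≅ Z^9, C_2 ≅ Z^6.

The boundary map ∂_1: C_1 → C_0 maps an edge to its endpoints' difference, ∂[p,q] = q − p. For instance
  ∂QT = T − Q.
This gives a 5×9 integer matrix of rank 4; reducing to Smith normal form yields diagonal entries (1,1,1,1).

Boundary ∂_2: C_2 → C_1 maps a triangle to the signed sum of its edges. For instance
  ∂PRS = RS − PS + PR,
  ∂RST = ST − RT + RS.
The resulting 9×6 matrix has rank 5, and its Smith normal form has invariant factors (1,1,1,1,1).

Computing H_k = (kernel of ∂_k) / (image of ∂_{k+1}):

  H_0: rank C_0 − rank ∂_1 = 5 − 4 = 1, and the invariant factors of ∂_1 are all 1, so H_0 = Z.
  H_1: rank ker ∂_1 − rank ∂_2 = (9 − 4) − 5 = 0, and the invariant factors of ∂_2 are all 1, so H_1 = 0.
  H_2: rank ker ∂_2 − rank ∂_3 = (6 − 5) − 0 = 1, and there is no ∂_3, so H_2 = Z.

H_0 = Z,  H_1 = 0,  H_2 = Z.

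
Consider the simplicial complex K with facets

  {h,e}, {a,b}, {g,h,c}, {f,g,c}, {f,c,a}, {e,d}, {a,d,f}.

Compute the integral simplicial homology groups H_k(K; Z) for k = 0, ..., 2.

Fix the vertex order a < b < c < d < e < f < g < h and write every simplex with vertices in increasing order. Then dim K = 2 and the simplices of K are:

  0-simplices (8): a, b, c, d, e, f, g, h
  1-simplices (12): ab, ac, ad, af, cf, cg, ch, de, df, eh, fg, gh
  2-simplices (4): acf, adf, cfg, cgh

giving chain groups C_0 ≅ Z^8, C_1 ≅ Z^12, C_2 ≅ Z^4.

∂_1: C_1 → C_0 is given by ∂[p,q] = [q] − [p]. For instance
  ∂ad = d − a.
As a 8×12 matrix over Z this has rank 7, with invariant factors (1,1,1,1,1,1,1).

The boundary map ∂_2: C_2 → C_1 acts by ∂[p,q,r] = [q,r] − [p,r] + [p,q]. For instance
  ∂cgh = gh − ch + cg,
  ∂cfg = fg − cg + cf.
The 12×4 boundary matrix has rank 4 and Smith normal form diag(1,1,1,1).

Computing H_k = (kernel of ∂_k) / (image of ∂_{k+1}):

  H_0: rank C_0 − rank ∂_1 = 8 − 7 = 1, and the invariant factors of ∂_1 are all 1, so H_0 = Z.
  H_1: rank ker ∂_1 − rank ∂_2 = (12 − 7) − 4 = 1, and the invariant factors of ∂_2 are all 1, so H_1 = Z.
  H_2: rank ker ∂_2 − rank ∂_3 = (4 − 4) − 0 = 0, and there is no ∂_3, so H_2 = 0.

As a check, the Euler characteristic is 8 − 12 + 4 = 0, which agrees with 1 − 1 + 0 = 0.

H_0 ≅ Z,  H_1 ≅ Z,  H_2 = 0.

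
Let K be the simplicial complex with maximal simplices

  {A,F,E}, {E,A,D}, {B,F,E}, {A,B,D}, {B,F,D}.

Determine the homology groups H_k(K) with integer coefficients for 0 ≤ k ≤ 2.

H_0 ≅ Z,  H_1 ≅ Z,  H_2 = 0.

Fix the vertex order A < B < D < E < F and write every simplex with vertices in increasing order. Then dim K = 2 and the simplices of K are:

  0-simplices (5): A, B, D, E, F
  1-simplices (10): AB, AD, AE, AF, BD, BE, BF, DE, DF, EF
  2-simplices (5): ABD, ADE, AEF, BDF, BEF

Hence C_0 ≅ Z^5, C_1 ≅ Z^10, C_2 ≅ Z^5.

Boundary ∂_1: C_1 → C_0 is given by ∂[p,q] = [q] − [p].
The resulting 5×10 matrix has rank 4, and its Smith normal form has invariant factors (1,1,1,1).

Boundary ∂_2: C_2 → C_1 acts by ∂[p,q,r] = [q,r] − [p,r] + [p,q]. For instance
  ∂BDF = DF − BF + BD,
  ∂AEF = EF − AF + AE.
The resulting 10×5 matrix has rank 5, and its Smith normal form has invariant factors (1,1,1,1,1).

Reading off H_k = ker ∂_k / im ∂_{k+1}:

  H_0: rank C_0 − rank ∂_1 = 5 − 4 = 1, and the invariant factors of ∂_1 are all 1, so H_0 ≅ Z.
  H_1: rank ker ∂_1 − rank ∂_2 = (10 − 4) − 5 = 1, and the invariant factors of ∂_2 are all 1, so H_1 ≅ Z.
  H_2: rank ker ∂_2 − rank ∂_3 = (5 − 5) − 0 = 0, and there is no ∂_3, so H_2 ≅ 0.

As a check, the Euler characteristic is 5 − 10 + 5 = 0, which agrees with 1 − 1 + 0 = 0.
(K is a triangulation of the Möbius band.)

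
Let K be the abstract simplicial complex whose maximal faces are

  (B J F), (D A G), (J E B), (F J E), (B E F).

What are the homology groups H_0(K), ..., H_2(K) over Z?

H_0 = Z^2,  H_1 = 0,  H_2 = Z.

Fix the vertex order A < B < D < E < F < G < J and write every simplex with vertices in increasing order. Then dim K = 2 and the simplices of K are:

  0-simplices (7): A, B, D, E, F, G, J
  1-simplices (9): AD, AG, BE, BF, BJ, DG, EF, EJ, FJ
  2-simplices (5): ADG, BEF, BEJ, BFJ, EFJ

Hence C_0 ≅ Z^7, C_1 ≅ Z^9, C_2 ≅ Z^5.

∂_1: C_1 → C_0 sends each edge [p,q] (with p < q) to q − p.
This gives a 7×9 integer matrix of rank 5; reducing to Smith normal form yields diagonal entries (1,1,1,1,1).

The boundary map ∂_2: C_2 → C_1 maps a triangle to the signed sum of its edges. For instance
  ∂BEF = EF − BF + BE,
  ∂BFJ = FJ − BJ + BF.
As a 9×5 matrix over Z this has rank 4, with invariant factors (1,1,1,1).

Now H_k = ker ∂_k / im ∂_{k+1}, so:

  H_0: rank C_0 − rank ∂_1 = 7 − 5 = 2, and the invariant factors of ∂_1 are all 1, so H_0 = Z^2.
  H_1: rank ker ∂_1 − rank ∂_2 = (9 − 5) − 4 = 0, and the invariant factors of ∂_2 are all 1, so H_1 = 0.
  H_2: rank ker ∂_2 − rank ∂_3 = (5 − 4) − 0 = 1, and there is no ∂_3, so H_2 = Z.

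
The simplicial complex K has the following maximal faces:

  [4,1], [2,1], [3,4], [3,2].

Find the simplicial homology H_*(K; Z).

Order the vertices as 1 < 2 < 3 < 4. Listing each simplex with vertices in this order, K has dimension 1 with simplices:

  0-simplices (4): [1], [2], [3], [4]
  1-simplices (4): [1,2], [1,4], [2,3], [3,4]

Hence C_0 ≅ Z^4, C_1 ≅ Z^4.

The boundary map ∂_1: C_1 → C_0 maps an edge to its endpoints' difference, ∂[p,q] = q − p. For instance
  ∂[1,2] = [2] − [1].
The 4×4 boundary matrix has rank 3 and Smith normal form diag(1,1,1).

Reading off H_k = ker ∂_k / im ∂_{k+1}:

  H_0: rank C_0 − rank ∂_1 = 4 − 3 = 1, and the invariant factors of ∂_1 are all 1, so H_0 = Z.
  H_1: rank ker ∂_1 − rank ∂_2 = (4 − 3) − 0 = 1, and there is no ∂_2, so H_1 = Z.

As a check, the Euler characteristic is 4 − 4 = 0, which agrees with 1 − 1 = 0.

H_0 = Z,  H_1 = Z.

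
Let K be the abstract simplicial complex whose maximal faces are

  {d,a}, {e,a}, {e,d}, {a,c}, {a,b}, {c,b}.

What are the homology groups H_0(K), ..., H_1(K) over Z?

We work with the vertex ordering a < b < c < d < e. The simplices of K, each written with vertices in increasing order, are:

  0-simplices (5): a, b, c, d, e
  1-simplices (6): ab, ac, ad, ae, bc, de

giving chain groups C_0 ≅ Z^5, C_1 ≅ Z^6.

∂_1: C_1 → C_0 maps an edge to its endpoints' difference, ∂[p,q] = q − p. For instance
  ∂ae = e − a.
The resulting 5×6 matrix has rank 4, and its Smith normal form has invariant factors (1,1,1,1).

Reading off H_k = ker ∂_k / im ∂_{k+1}:

  H_0: rank C_0 − rank ∂_1 = 5 − 4 = 1, and the invariant factors of ∂_1 are all 1, so H_0 ≅ Z.
  H_1: rank ker ∂_1 − rank ∂_2 = (6 − 4) − 0 = 2, and there is no ∂_2, so H_1 ≅ Z^2.

(K is a triangulation of a wedge of 2 circles.)

H_0 = Z,  H_1 = Z^2.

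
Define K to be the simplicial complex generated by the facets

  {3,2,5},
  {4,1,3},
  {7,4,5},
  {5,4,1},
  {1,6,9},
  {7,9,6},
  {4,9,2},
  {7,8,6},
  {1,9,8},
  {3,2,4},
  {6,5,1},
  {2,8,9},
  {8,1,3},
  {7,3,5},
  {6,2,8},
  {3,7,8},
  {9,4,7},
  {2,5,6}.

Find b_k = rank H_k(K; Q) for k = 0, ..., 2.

Order the vertices as 1 < 2 < 3 < 4 < 5 < 6 < 7 < 8 < 9. Listing each simplex with vertices in this order, K has dimension 2 with simplices:

  0-simplices (9): [1], [2], [3], [4], [5], [6], [7], [8], [9]
  1-simplices (27): (27 of them)
  2-simplices (18): [1,3,4], [1,3,8], [1,4,5], [1,5,6], [1,6,9], [1,8,9], [2,3,4], [2,3,5], [2,4,9], [2,5,6], [2,6,8], [2,8,9], [3,5,7], [3,7,8], [4,5,7], [4,7,9], [6,7,8], [6,7,9]

Hence C_0 ≅ Z^9, C_1 ≅ Z^27, C_2 ≅ Z^18.

The boundary map ∂_1: C_1 → C_0 is given by ∂[p,q] = [q] − [p]. For instance
  ∂[2,6] = [6] − [2].
The resulting 9×27 matrix has rank 8, and its Smith normal form has invariant factors (1,1,1,1,1,1,1,1).

Boundary ∂_2: C_2 → C_1 acts by ∂[p,q,r] = [q,r] − [p,r] + [p,q]. For instance
  ∂[4,7,9] = [7,9] − [4,9] + [4,7],
  ∂[6,7,8] = [7,8] − [6,8] + [6,7].
The 27×18 boundary matrix has rank 18 and Smith normal form diag(1,1,1,1,1,1,1,1,1,1,1,1,1,1,1,1,1,2).

Now H_k = ker ∂_k / im ∂_{k+1}, so:

  H_0: rank C_0 − rank ∂_1 = 9 − 8 = 1, and the invariant factors of ∂_1 are all 1, so H_0 ≅ Z.
  H_1: rank ker ∂_1 − rank ∂_2 = (27 − 8) − 18 = 1, and ∂_2 has invariant factor 2 > 1, so H_1 ≅ Z ⊕ Z_2.
  H_2: rank ker ∂_2 − rank ∂_3 = (18 − 18) − 0 = 0, and there is no ∂_3, so H_2 ≅ 0.

As a check, the Euler characteristic is 9 − 27 + 18 = 0, which agrees with 1 − 1 + 0 = 0.
(K is a triangulation of the Klein bottle.)

Hence the Betti numbers are b_0 = 1, b_1 = 1, b_2 = 0.

b_0 = 1, b_1 = 1, b_2 = 0.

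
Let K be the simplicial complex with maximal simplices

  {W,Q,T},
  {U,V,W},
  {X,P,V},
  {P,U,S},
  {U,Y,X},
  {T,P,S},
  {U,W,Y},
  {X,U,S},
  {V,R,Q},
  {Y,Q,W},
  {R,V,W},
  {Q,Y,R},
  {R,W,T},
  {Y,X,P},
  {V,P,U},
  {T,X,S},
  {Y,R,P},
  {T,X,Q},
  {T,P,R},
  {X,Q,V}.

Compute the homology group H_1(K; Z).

H_1 = Z ⊕ Z/2.

Order the vertices as P < Q < R < S < T < U < V < W < X < Y. Listing each simplex with vertices in this order, K has dimension 2 with simplices:

  0-simplices (10): P, Q, R, S, T, U, V, W, X, Y
  1-simplices (30): PR, PS, PT, PU, PV, PX, PY, QR, QT, QV, QW, QX, QY, RT, RV, RW, RY, ST, SU, SX, TW, TX, UV, UW, UX, UY, VW, VX, WY, XY
  2-simplices (20): PRT, PRY, PST, PSU, PUV, PVX, PXY, QRV, QRY, QTW, QTX, QVX, QWY, RTW, RVW, STX, SUX, UVW, UWY, UXY

Hence C_0 ≅ Z^10, C_1 ≅ Z^30, C_2 ≅ Z^20.

The boundary map ∂_1: C_1 → C_0 sends each edge [p,q] (with p < q) to q − p.
As a 10×30 matrix over Z this has rank 9, with invariant factors (1,1,1,1,1,1,1,1,1).

The boundary map ∂_2: C_2 → C_1 sends each 2-simplex [p,q,r] to [q,r] − [p,r] + [p,q]. For instance
  ∂PVX = VX − PX + PV,
  ∂PRY = RY − PY + PR.
The resulting 30×20 matrix has rank 20, and its Smith normal form has invariant factors (1,1,1,1,1,1,1,1,1,1,1,1,1,1,1,1,1,1,1,2).

Computing H_k = (kernel of ∂_k) / (image of ∂_{k+1}):

  H_1: rank ker ∂_1 − rank ∂_2 = (30 − 9) − 20 = 1, and ∂_2 has invariant factor 2 > 1, so H_1 = Z ⊕ Z/2.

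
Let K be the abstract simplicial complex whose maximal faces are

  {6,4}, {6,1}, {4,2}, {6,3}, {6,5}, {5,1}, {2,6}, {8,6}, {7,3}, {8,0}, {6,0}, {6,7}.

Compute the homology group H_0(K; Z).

Order the vertices as 0 < 1 < 2 < 3 < 4 < 5 < 6 < 7 < 8. Listing each simplex with vertices in this order, K has dimension 1 with simplices:

  0-simplices (9): [0], [1], [2], [3], [4], [5], [6], [7], [8]
  1-simplices (12): [0,6], [0,8], [1,5], [1,6], [2,4], [2,6], [3,6], [3,7], [4,6], [5,6], [6,7], [6,8]

so the chain groups are C_0 ≅ Z^9, C_1 ≅ Z^12.

∂_1: C_1 → C_0 maps an edge to its endpoints' difference, ∂[p,q] = q − p.
This gives a 9×12 integer matrix of rank 8; reducing to Smith normal form yields diagonal entries (1,1,1,1,1,1,1,1).

Computing H_k = (kernel of ∂_k) / (image of ∂_{k+1}):

  H_0: rank C_0 − rank ∂_1 = 9 − 8 = 1, and the invariant factors of ∂_1 are all 1, so H_0 = Z.

(K is a triangulation of a wedge of 4 circles.)

H_0 ≅ Z.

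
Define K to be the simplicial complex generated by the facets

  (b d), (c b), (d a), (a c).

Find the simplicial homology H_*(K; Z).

H_0 ≅ Z,  H_1 ≅ Z.

We work with the vertex ordering a < b < c < d. The simplices of K, each written with vertices in increasing order, are:

  0-simplices (4): a, b, c, d
  1-simplices (4): ac, ad, bc, bd

giving chain groups C_0 ≅ Z^4, C_1 ≅ Z^4.

Boundary ∂_1: C_1 → C_0 maps an edge to its endpoints' difference, ∂[p,q] = q − p. For instance
  ∂ad = d − a.
The resulting 4×4 matrix has rank 3, and its Smith normal form has invariant factors (1,1,1).

Computing H_k = (kernel of ∂_k) / (image of ∂_{k+1}):

  H_0: rank C_0 − rank ∂_1 = 4 − 3 = 1, and the invariant factors of ∂_1 are all 1, so H_0 = Z.
  H_1: rank ker ∂_1 − rank ∂_2 = (4 − 3) − 0 = 1, and there is no ∂_2, so H_1 = Z.

(K is a triangulation of the circle S^1.)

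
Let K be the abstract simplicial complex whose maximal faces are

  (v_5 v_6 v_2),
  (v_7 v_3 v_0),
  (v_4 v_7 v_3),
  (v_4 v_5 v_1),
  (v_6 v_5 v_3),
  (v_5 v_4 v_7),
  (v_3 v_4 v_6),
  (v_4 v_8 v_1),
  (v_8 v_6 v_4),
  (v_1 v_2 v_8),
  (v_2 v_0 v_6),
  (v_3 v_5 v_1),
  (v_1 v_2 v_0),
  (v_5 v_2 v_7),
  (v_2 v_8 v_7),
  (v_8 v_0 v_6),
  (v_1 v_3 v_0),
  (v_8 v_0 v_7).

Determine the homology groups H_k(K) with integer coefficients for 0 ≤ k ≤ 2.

H_0 = Z,  H_1 = Z ⊕ Z/2,  H_2 = 0.

Fix the vertex order v_0 < v_1 < v_2 < v_3 < v_4 < v_5 < v_6 < v_7 < v_8 and write every simplex with vertices in increasing order. Then dim K = 2 and the simplices of K are:

  0-simplices (9): [v_0], [v_1], [v_2], [v_3], [v_4], [v_5], [v_6], [v_7], [v_8]
  1-simplices (27): (27 of them)
  2-simplices (18): (18 of them)

giving chain groups C_0 ≅ Z^9, C_1 ≅ Z^27, C_2 ≅ Z^18.

The boundary map ∂_1: C_1 → C_0 maps an edge to its endpoints' difference, ∂[p,q] = q − p.
The 9×27 boundary matrix has rank 8 and Smith normal form diag(1,1,1,1,1,1,1,1).

∂_2: C_2 → C_1 sends each 2-simplex [p,q,r] to [q,r] − [p,r] + [p,q]. For instance
  ∂[v_4,v_5,v_7] = [v_5,v_7] − [v_4,v_7] + [v_4,v_5],
  ∂[v_0,v_1,v_2] = [v_1,v_2] − [v_0,v_2] + [v_0,v_1].
As a 27×18 matrix over Z this has rank 18, with invariant factors (1,1,1,1,1,1,1,1,1,1,1,1,1,1,1,1,1,2).

From H_k ≅ ker(∂_k) / im(∂_{k+1}) we obtain:

  H_0: rank C_0 − rank ∂_1 = 9 − 8 = 1, and the invariant factors of ∂_1 are all 1, so H_0 = Z.
  H_1: rank ker ∂_1 − rank ∂_2 = (27 − 8) − 18 = 1, and ∂_2 has invariant factor 2 > 1, so H_1 = Z ⊕ Z/2.
  H_2: rank ker ∂_2 − rank ∂_3 = (18 − 18) − 0 = 0, and there is no ∂_3, so H_2 = 0.

As a check, the Euler characteristic is 9 − 27 + 18 = 0, which agrees with 1 − 1 + 0 = 0.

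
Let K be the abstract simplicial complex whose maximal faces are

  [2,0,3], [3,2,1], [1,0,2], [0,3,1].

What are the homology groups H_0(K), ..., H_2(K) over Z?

We work with the vertex ordering 0 < 1 < 2 < 3. The simplices of K, each written with vertices in increasing order, are:

  0-simplices (4): [0], [1], [2], [3]
  1-simplices (6): [0,1], [0,2], [0,3], [1,2], [1,3], [2,3]
  2-simplices (4): [0,1,2], [0,1,3], [0,2,3], [1,2,3]

Hence C_0 ≅ Z^4, C_1 ≅ Z^6, C_2 ≅ Z^4.

The boundary map ∂_1: C_1 → C_0 is given by ∂[p,q] = [q] − [p].
As a 4×6 matrix over Z this has rank 3, with invariant factors (1,1,1).

Boundary ∂_2: C_2 → C_1 maps a triangle to the signed sum of its edges. For instance
  ∂[1,2,3] = [2,3] − [1,3] + [1,2],
  ∂[0,2,3] = [2,3] − [0,3] + [0,2].
The resulting 6×4 matrix has rank 3, and its Smith normal form has invariant factors (1,1,1).

Computing H_k = (kernel of ∂_k) / (image of ∂_{k+1}):

  H_0: rank C_0 − rank ∂_1 = 4 − 3 = 1, and the invariant factors of ∂_1 are all 1, so H_0 ≅ Z.
  H_1: rank ker ∂_1 − rank ∂_2 = (6 − 3) − 3 = 0, and the invariant factors of ∂_2 are all 1, so H_1 ≅ 0.
  H_2: rank ker ∂_2 − rank ∂_3 = (4 − 3) − 0 = 1, and there is no ∂_3, so H_2 ≅ Z.

H_0 = Z,  H_1 = 0,  H_2 = Z.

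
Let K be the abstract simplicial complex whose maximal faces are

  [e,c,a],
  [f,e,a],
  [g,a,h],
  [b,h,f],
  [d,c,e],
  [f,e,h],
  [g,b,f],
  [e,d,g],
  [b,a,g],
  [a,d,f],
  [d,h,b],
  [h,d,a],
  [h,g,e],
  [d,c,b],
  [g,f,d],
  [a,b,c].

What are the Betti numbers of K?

b_0 = 1, b_1 = 2, b_2 = 1.

Order the vertices as a < b < c < d < e < f < g < h. Listing each simplex with vertices in this order, K has dimension 2 with simplices:

  0-simplices (8): a, b, c, d, e, f, g, h
  1-simplices (24): ab, ac, ad, ae, af, ag, ah, bc, bd, bf, bg, bh, cd, ce, de, df, dg, dh, ef, eg, eh, fg, fh, gh
  2-simplices (16): abc, abg, ace, adf, adh, aef, agh, bcd, bdh, bfg, bfh, cde, deg, dfg, efh, egh

giving chain groups C_0 ≅ Z^8, C_1 ≅ Z^24, C_2 ≅ Z^16.

∂_1: C_1 → C_0 maps an edge to its endpoints' difference, ∂[p,q] = q − p. For instance
  ∂df = f − d.
The 8×24 boundary matrix has rank 7 and Smith normal form diag(1,1,1,1,1,1,1).

The boundary map ∂_2: C_2 → C_1 maps a triangle to the signed sum of its edges. For instance
  ∂abc = bc − ac + ab,
  ∂adh = dh − ah + ad.
The resulting 24×16 matrix has rank 15, and its Smith normal form has invariant factors (1,1,1,1,1,1,1,1,1,1,1,1,1,1,1).

From H_k ≅ ker(∂_k) / im(∂_{k+1}) we obtain:

  H_0: rank C_0 − rank ∂_1 = 8 − 7 = 1, and the invariant factors of ∂_1 are all 1, so H_0 = Z.
  H_1: rank ker ∂_1 − rank ∂_2 = (24 − 7) − 15 = 2, and the invariant factors of ∂_2 are all 1, so H_1 = Z^2.
  H_2: rank ker ∂_2 − rank ∂_3 = (16 − 15) − 0 = 1, and there is no ∂_3, so H_2 = Z.

Hence the Betti numbers are b_0 = 1, b_1 = 2, b_2 = 1.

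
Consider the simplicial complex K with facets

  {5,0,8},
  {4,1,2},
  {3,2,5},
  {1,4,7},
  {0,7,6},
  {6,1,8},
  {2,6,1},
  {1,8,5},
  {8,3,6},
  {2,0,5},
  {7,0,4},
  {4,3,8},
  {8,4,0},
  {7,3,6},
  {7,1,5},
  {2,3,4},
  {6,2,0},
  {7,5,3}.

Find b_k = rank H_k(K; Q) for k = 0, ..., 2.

b_0 = 1, b_1 = 2, b_2 = 1.

Take the total order 0 < 1 < 2 < 3 < 4 < 5 < 6 < 7 < 8 on the vertex set. Then K (dimension 2) consists of the simplices:

  0-simplices (9): [0], [1], [2], [3], [4], [5], [6], [7], [8]
  1-simplices (27): (27 of them)
  2-simplices (18): [0,2,5], [0,2,6], [0,4,7], [0,4,8], [0,5,8], [0,6,7], [1,2,4], [1,2,6], [1,4,7], [1,5,7], [1,5,8], [1,6,8], [2,3,4], [2,3,5], [3,4,8], [3,5,7], [3,6,7], [3,6,8]

giving chain groups C_0 ≅ Z^9, C_1 ≅ Z^27, C_2 ≅ Z^18.

The boundary map ∂_1: C_1 → C_0 sends each edge [p,q] (with p < q) to q − p. For instance
  ∂[1,5] = [5] − [1].
As a 9×27 matrix over Z this has rank 8, with invariant factors (1,1,1,1,1,1,1,1).

∂_2: C_2 → C_1 sends each 2-simplex [p,q,r] to [q,r] − [p,r] + [p,q]. For instance
  ∂[1,2,6] = [2,6] − [1,6] + [1,2],
  ∂[0,6,7] = [6,7] − [0,7] + [0,6].
The 27×18 boundary matrix has rank 17 and Smith normal form diag(1,1,1,1,1,1,1,1,1,1,1,1,1,1,1,1,1).

Now H_k = ker ∂_k / im ∂_{k+1}, so:

  H_0: rank C_0 − rank ∂_1 = 9 − 8 = 1, and the invariant factors of ∂_1 are all 1, so H_0 = Z.
  H_1: rank ker ∂_1 − rank ∂_2 = (27 − 8) − 17 = 2, and the invariant factors of ∂_2 are all 1, so H_1 = Z^2.
  H_2: rank ker ∂_2 − rank ∂_3 = (18 − 17) − 0 = 1, and there is no ∂_3, so H_2 = Z.

Hence the Betti numbers are b_0 = 1, b_1 = 2, b_2 = 1.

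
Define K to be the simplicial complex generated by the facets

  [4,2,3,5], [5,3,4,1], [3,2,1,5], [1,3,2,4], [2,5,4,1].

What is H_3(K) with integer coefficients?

H_3 = Z.

Fix the vertex order 1 < 2 < 3 < 4 < 5 and write every simplex with vertices in increasing order. Then dim K = 3 and the simplices of K are:

  0-simplices (5): [1], [2], [3], [4], [5]
  1-simplices (10): [1,2], [1,3], [1,4], [1,5], [2,3], [2,4], [2,5], [3,4], [3,5], [4,5]
  2-simplices (10): [1,2,3], [1,2,4], [1,2,5], [1,3,4], [1,3,5], [1,4,5], [2,3,4], [2,3,5], [2,4,5], [3,4,5]
  3-simplices (5): [1,2,3,4], [1,2,3,5], [1,2,4,5], [1,3,4,5], [2,3,4,5]

Hence C_0 ≅ Z^5, C_1 ≅ Z^10, C_2 ≅ Z^10, C_3 ≅ Z^5.

The boundary map ∂_1: C_1 → C_0 is given by ∂[p,q] = [q] − [p]. For instance
  ∂[1,4] = [4] − [1].
The resulting 5×10 matrix has rank 4, and its Smith normal form has invariant factors (1,1,1,1).

The boundary map ∂_2: C_2 → C_1 sends each 2-simplex [p,q,r] to [q,r] − [p,r] + [p,q]. For instance
  ∂[2,3,5] = [3,5] − [2,5] + [2,3],
  ∂[1,3,5] = [3,5] − [1,5] + [1,3].
The resulting 10×10 matrix has rank 6, and its Smith normal form has invariant factors (1,1,1,1,1,1).

∂_3: C_3 → C_2 sends each 3-simplex σ to the alternating sum Σ_i (−1)^i (σ with its i-th vertex removed). For instance
  ∂[2,3,4,5] = [3,4,5] − [2,4,5] + [2,3,5] − [2,3,4],
  ∂[1,2,4,5] = [2,4,5] − [1,4,5] + [1,2,5] − [1,2,4].
This gives a 10×5 integer matrix of rank 4; reducing to Smith normal form yields diagonal entries (1,1,1,1).

Reading off H_k = ker ∂_k / im ∂_{k+1}:

  H_3: rank ker ∂_3 − rank ∂_4 = (5 − 4) − 0 = 1, and there is no ∂_4, so H_3 = Z.

(K is a triangulation of the 3-sphere S^3.)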